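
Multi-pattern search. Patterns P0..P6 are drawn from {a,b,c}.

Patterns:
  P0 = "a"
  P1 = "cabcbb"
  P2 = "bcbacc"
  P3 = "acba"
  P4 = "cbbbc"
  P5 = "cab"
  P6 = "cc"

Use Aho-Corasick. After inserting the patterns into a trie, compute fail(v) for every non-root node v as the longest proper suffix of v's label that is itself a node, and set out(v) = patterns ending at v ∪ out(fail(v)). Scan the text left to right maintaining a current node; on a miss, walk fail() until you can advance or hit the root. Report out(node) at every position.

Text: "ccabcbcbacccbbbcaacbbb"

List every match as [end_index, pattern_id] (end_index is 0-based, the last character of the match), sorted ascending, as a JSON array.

Build automaton:
Trie nodes:
  n0 'ε': a→1 b→8 c→2
  n1 'a': c→14  ←P0
  n2 'c': a→3 b→17 c→21
  n3 'ca': b→4
  n4 'cab': c→5  ←P5
  n5 'cabc': b→6
  n6 'cabcb': b→7
  n7 'cabcbb': ·  ←P1
  n8 'b': c→9
  n9 'bc': b→10
  n10 'bcb': a→11
  n11 'bcba': c→12
  n12 'bcbac': c→13
  n13 'bcbacc': ·  ←P2
  n14 'ac': b→15
  n15 'acb': a→16
  n16 'acba': ·  ←P3
  n17 'cb': b→18
  n18 'cbb': b→19
  n19 'cbbb': c→20
  n20 'cbbbc': ·  ←P4
  n21 'cc': ·  ←P6

BFS fail/out derivation:
  n1('a'): parent n0 fail=0; on 'a' 0 → fail=0;  out {0}∪∅={0}
  n2('c'): parent n0 fail=0; on 'c' 0 → fail=0;  out ∅∪∅=∅
  n8('b'): parent n0 fail=0; on 'b' 0 → fail=0;  out ∅∪∅=∅
  n3('ca'): parent n2 fail=0; on 'a' 0 → fail=1;  out ∅∪{0}={0}
  n9('bc'): parent n8 fail=0; on 'c' 0 → fail=2;  out ∅∪∅=∅
  n14('ac'): parent n1 fail=0; on 'c' 0 → fail=2;  out ∅∪∅=∅
  n17('cb'): parent n2 fail=0; on 'b' 0 → fail=8;  out ∅∪∅=∅
  n21('cc'): parent n2 fail=0; on 'c' 0 → fail=2;  out {6}∪∅={6}
  n4('cab'): parent n3 fail=1; on 'b' 1→0 → fail=8;  out {5}∪∅={5}
  n10('bcb'): parent n9 fail=2; on 'b' 2 → fail=17;  out ∅∪∅=∅
  n15('acb'): parent n14 fail=2; on 'b' 2 → fail=17;  out ∅∪∅=∅
  n18('cbb'): parent n17 fail=8; on 'b' 8→0 → fail=8;  out ∅∪∅=∅
  n5('cabc'): parent n4 fail=8; on 'c' 8 → fail=9;  out ∅∪∅=∅
  n11('bcba'): parent n10 fail=17; on 'a' 17→8→0 → fail=1;  out ∅∪{0}={0}
  n16('acba'): parent n15 fail=17; on 'a' 17→8→0 → fail=1;  out {3}∪{0}={0,3}
  n19('cbbb'): parent n18 fail=8; on 'b' 8→0 → fail=8;  out ∅∪∅=∅
  n6('cabcb'): parent n5 fail=9; on 'b' 9 → fail=10;  out ∅∪∅=∅
  n12('bcbac'): parent n11 fail=1; on 'c' 1 → fail=14;  out ∅∪∅=∅
  n20('cbbbc'): parent n19 fail=8; on 'c' 8 → fail=9;  out {4}∪∅={4}
  n7('cabcbb'): parent n6 fail=10; on 'b' 10→17 → fail=18;  out {1}∪∅={1}
  n13('bcbacc'): parent n12 fail=14; on 'c' 14→2 → fail=21;  out {2}∪{6}={2,6}

Scan:
[0] read 'c'  n0⇒n2
[1] read 'c'  n2⇒n21  emit P6@[0:1]
[2] read 'a'  n21⇒n3 ·f  emit P0@[2:2]
[3] read 'b'  n3⇒n4  emit P5@[1:3]
[4] read 'c'  n4⇒n5
[5] read 'b'  n5⇒n6
[6] read 'c'  n6⇒n9 ·f
[7] read 'b'  n9⇒n10
[8] read 'a'  n10⇒n11  emit P0@[8:8]
[9] read 'c'  n11⇒n12
[10] read 'c'  n12⇒n13  emit P2@[5:10],P6@[9:10]
[11] read 'c'  n13⇒n21 ·f  emit P6@[10:11]
[12] read 'b'  n21⇒n17 ·f
[13] read 'b'  n17⇒n18
[14] read 'b'  n18⇒n19
[15] read 'c'  n19⇒n20  emit P4@[11:15]
[16] read 'a'  n20⇒n3 ·f  emit P0@[16:16]
[17] read 'a'  n3⇒n1 ·f  emit P0@[17:17]
[18] read 'c'  n1⇒n14
[19] read 'b'  n14⇒n15
[20] read 'b'  n15⇒n18 ·f
[21] read 'b'  n18⇒n19

All matches (sorted): [[1,6],[2,0],[3,5],[8,0],[10,2],[10,6],[11,6],[15,4],[16,0],[17,0]]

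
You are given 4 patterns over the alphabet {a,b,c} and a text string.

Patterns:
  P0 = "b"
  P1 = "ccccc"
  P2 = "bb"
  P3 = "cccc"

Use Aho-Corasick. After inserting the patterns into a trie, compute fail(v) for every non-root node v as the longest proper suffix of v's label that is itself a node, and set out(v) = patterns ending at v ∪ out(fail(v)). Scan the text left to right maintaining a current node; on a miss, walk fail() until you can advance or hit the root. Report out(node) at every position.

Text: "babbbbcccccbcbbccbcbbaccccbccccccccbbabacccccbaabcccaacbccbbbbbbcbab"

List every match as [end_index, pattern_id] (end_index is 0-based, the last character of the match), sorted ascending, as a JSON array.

Build automaton:
Trie nodes:
  0='ε' goto b→1 c→2
  1='b' goto b→7  ←P0
  2='c' goto c→3
  3='cc' goto c→4
  4='ccc' goto c→5
  5='cccc' goto c→6  ←P3
  6='ccccc' goto ·  ←P1
  7='bb' goto ·  ←P2

BFS fail/out derivation:
  fail(1) 'b': from fail(0)=0 chase 'b': 0 ⇒ 0;  out={0}∪out(0)={0}
  fail(2) 'c': from fail(0)=0 chase 'c': 0 ⇒ 0;  out=∅∪out(0)=∅
  fail(3) 'cc': from fail(2)=0 chase 'c': 0 ⇒ 2;  out=∅∪out(2)=∅
  fail(7) 'bb': from fail(1)=0 chase 'b': 0 ⇒ 1;  out={2}∪out(1)={0,2}
  fail(4) 'ccc': from fail(3)=2 chase 'c': 2 ⇒ 3;  out=∅∪out(3)=∅
  fail(5) 'cccc': from fail(4)=3 chase 'c': 3 ⇒ 4;  out={3}∪out(4)={3}
  fail(6) 'ccccc': from fail(5)=4 chase 'c': 4 ⇒ 5;  out={1}∪out(5)={1,3}

Scan:
[0] read 'b'  n0⇒n1  ** P0@[0:0]
[1] read 'a'  n1⇒n0 ·f
[2] read 'b'  n0⇒n1  ** P0@[2:2]
[3] read 'b'  n1⇒n7  ** P0@[3:3],P2@[2:3]
[4] read 'b'  n7⇒n7 ·f  ** P0@[4:4],P2@[3:4]
[5] read 'b'  n7⇒n7 ·f  ** P0@[5:5],P2@[4:5]
[6] read 'c'  n7⇒n2 ·f
[7] read 'c'  n2⇒n3
[8] read 'c'  n3⇒n4
[9] read 'c'  n4⇒n5  ** P3@[6:9]
[10] read 'c'  n5⇒n6  ** P1@[6:10],P3@[7:10]
[11] read 'b'  n6⇒n1 ·f  ** P0@[11:11]
[12] read 'c'  n1⇒n2 ·f
[13] read 'b'  n2⇒n1 ·f  ** P0@[13:13]
[14] read 'b'  n1⇒n7  ** P0@[14:14],P2@[13:14]
[15] read 'c'  n7⇒n2 ·f
[16] read 'c'  n2⇒n3
[17] read 'b'  n3⇒n1 ·f  ** P0@[17:17]
[18] read 'c'  n1⇒n2 ·f
[19] read 'b'  n2⇒n1 ·f  ** P0@[19:19]
[20] read 'b'  n1⇒n7  ** P0@[20:20],P2@[19:20]
[21] read 'a'  n7⇒n0 ·f
[22] read 'c'  n0⇒n2
[23] read 'c'  n2⇒n3
[24] read 'c'  n3⇒n4
[25] read 'c'  n4⇒n5  ** P3@[22:25]
[26] read 'b'  n5⇒n1 ·f  ** P0@[26:26]
[27] read 'c'  n1⇒n2 ·f
[28] read 'c'  n2⇒n3
[29] read 'c'  n3⇒n4
[30] read 'c'  n4⇒n5  ** P3@[27:30]
[31] read 'c'  n5⇒n6  ** P1@[27:31],P3@[28:31]
[32] read 'c'  n6⇒n6 ·f  ** P1@[28:32],P3@[29:32]
[33] read 'c'  n6⇒n6 ·f  ** P1@[29:33],P3@[30:33]
[34] read 'c'  n6⇒n6 ·f  ** P1@[30:34],P3@[31:34]
[35] read 'b'  n6⇒n1 ·f  ** P0@[35:35]
[36] read 'b'  n1⇒n7  ** P0@[36:36],P2@[35:36]
[37] read 'a'  n7⇒n0 ·f
[38] read 'b'  n0⇒n1  ** P0@[38:38]
[39] read 'a'  n1⇒n0 ·f
[40] read 'c'  n0⇒n2
[41] read 'c'  n2⇒n3
[42] read 'c'  n3⇒n4
[43] read 'c'  n4⇒n5  ** P3@[40:43]
[44] read 'c'  n5⇒n6  ** P1@[40:44],P3@[41:44]
[45] read 'b'  n6⇒n1 ·f  ** P0@[45:45]
[46] read 'a'  n1⇒n0 ·f
[47] read 'a'  n0⇒n0
[48] read 'b'  n0⇒n1  ** P0@[48:48]
[49] read 'c'  n1⇒n2 ·f
[50] read 'c'  n2⇒n3
[51] read 'c'  n3⇒n4
[52] read 'a'  n4⇒n0 ·f
[53] read 'a'  n0⇒n0
[54] read 'c'  n0⇒n2
[55] read 'b'  n2⇒n1 ·f  ** P0@[55:55]
[56] read 'c'  n1⇒n2 ·f
[57] read 'c'  n2⇒n3
[58] read 'b'  n3⇒n1 ·f  ** P0@[58:58]
[59] read 'b'  n1⇒n7  ** P0@[59:59],P2@[58:59]
[60] read 'b'  n7⇒n7 ·f  ** P0@[60:60],P2@[59:60]
[61] read 'b'  n7⇒n7 ·f  ** P0@[61:61],P2@[60:61]
[62] read 'b'  n7⇒n7 ·f  ** P0@[62:62],P2@[61:62]
[63] read 'b'  n7⇒n7 ·f  ** P0@[63:63],P2@[62:63]
[64] read 'c'  n7⇒n2 ·f
[65] read 'b'  n2⇒n1 ·f  ** P0@[65:65]
[66] read 'a'  n1⇒n0 ·f
[67] read 'b'  n0⇒n1  ** P0@[67:67]

All matches (sorted): [[0,0],[2,0],[3,0],[3,2],[4,0],[4,2],[5,0],[5,2],[9,3],[10,1],[10,3],[11,0],[13,0],[14,0],[14,2],[17,0],[19,0],[20,0],[20,2],[25,3],[26,0],[30,3],[31,1],[31,3],[32,1],[32,3],[33,1],[33,3],[34,1],[34,3],[35,0],[36,0],[36,2],[38,0],[43,3],[44,1],[44,3],[45,0],[48,0],[55,0],[58,0],[59,0],[59,2],[60,0],[60,2],[61,0],[61,2],[62,0],[62,2],[63,0],[63,2],[65,0],[67,0]]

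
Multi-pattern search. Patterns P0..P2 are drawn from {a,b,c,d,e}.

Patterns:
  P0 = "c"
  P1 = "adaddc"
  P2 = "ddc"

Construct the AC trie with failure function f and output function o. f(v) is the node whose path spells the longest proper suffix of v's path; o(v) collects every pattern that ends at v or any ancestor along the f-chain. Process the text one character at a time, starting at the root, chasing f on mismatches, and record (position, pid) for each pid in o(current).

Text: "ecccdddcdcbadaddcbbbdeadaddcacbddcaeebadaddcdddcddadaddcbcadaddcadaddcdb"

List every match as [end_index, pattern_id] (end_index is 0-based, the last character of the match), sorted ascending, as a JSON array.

Construct AC machine:
Trie (insert patterns):
  0='ε' goto a→2 c→1 d→8
  1='c' goto ·  ←P0
  2='a' goto d→3
  3='ad' goto a→4
  4='ada' goto d→5
  5='adad' goto d→6
  6='adadd' goto c→7
  7='adaddc' goto ·  ←P1
  8='d' goto d→9
  9='dd' goto c→10
  10='ddc' goto ·  ←P2

BFS fail/out derivation:
  fail(1) 'c': from fail(0)=0 chase 'c': 0 ⇒ 0;  out={0}∪out(0)={0}
  fail(2) 'a': from fail(0)=0 chase 'a': 0 ⇒ 0;  out=∅∪out(0)=∅
  fail(8) 'd': from fail(0)=0 chase 'd': 0 ⇒ 0;  out=∅∪out(0)=∅
  fail(3) 'ad': from fail(2)=0 chase 'd': 0 ⇒ 8;  out=∅∪out(8)=∅
  fail(9) 'dd': from fail(8)=0 chase 'd': 0 ⇒ 8;  out=∅∪out(8)=∅
  fail(4) 'ada': from fail(3)=8 chase 'a': 8→0 ⇒ 2;  out=∅∪out(2)=∅
  fail(10) 'ddc': from fail(9)=8 chase 'c': 8→0 ⇒ 1;  out={2}∪out(1)={0,2}
  fail(5) 'adad': from fail(4)=2 chase 'd': 2 ⇒ 3;  out=∅∪out(3)=∅
  fail(6) 'adadd': from fail(5)=3 chase 'd': 3→8 ⇒ 9;  out=∅∪out(9)=∅
  fail(7) 'adaddc': from fail(6)=9 chase 'c': 9 ⇒ 10;  out={1}∪out(10)={0,1,2}

Run:
[0] read 'e'  n0⇒n0
[1] read 'c'  n0⇒n1  → match P0@[1:1]
[2] read 'c'  n1⇒n1 (fail-walked)  → match P0@[2:2]
[3] read 'c'  n1⇒n1 (fail-walked)  → match P0@[3:3]
[4] read 'd'  n1⇒n8 (fail-walked)
[5] read 'd'  n8⇒n9
[6] read 'd'  n9⇒n9 (fail-walked)
[7] read 'c'  n9⇒n10  → match P0@[7:7],P2@[5:7]
[8] read 'd'  n10⇒n8 (fail-walked)
[9] read 'c'  n8⇒n1 (fail-walked)  → match P0@[9:9]
[10] read 'b'  n1⇒n0 (fail-walked)
[11] read 'a'  n0⇒n2
[12] read 'd'  n2⇒n3
[13] read 'a'  n3⇒n4
[14] read 'd'  n4⇒n5
[15] read 'd'  n5⇒n6
[16] read 'c'  n6⇒n7  → match P0@[16:16],P1@[11:16],P2@[14:16]
[17] read 'b'  n7⇒n0 (fail-walked)
[18] read 'b'  n0⇒n0
[19] read 'b'  n0⇒n0
[20] read 'd'  n0⇒n8
[21] read 'e'  n8⇒n0 (fail-walked)
[22] read 'a'  n0⇒n2
[23] read 'd'  n2⇒n3
[24] read 'a'  n3⇒n4
[25] read 'd'  n4⇒n5
[26] read 'd'  n5⇒n6
[27] read 'c'  n6⇒n7  → match P0@[27:27],P1@[22:27],P2@[25:27]
[28] read 'a'  n7⇒n2 (fail-walked)
[29] read 'c'  n2⇒n1 (fail-walked)  → match P0@[29:29]
[30] read 'b'  n1⇒n0 (fail-walked)
[31] read 'd'  n0⇒n8
[32] read 'd'  n8⇒n9
[33] read 'c'  n9⇒n10  → match P0@[33:33],P2@[31:33]
[34] read 'a'  n10⇒n2 (fail-walked)
[35] read 'e'  n2⇒n0 (fail-walked)
[36] read 'e'  n0⇒n0
[37] read 'b'  n0⇒n0
[38] read 'a'  n0⇒n2
[39] read 'd'  n2⇒n3
[40] read 'a'  n3⇒n4
[41] read 'd'  n4⇒n5
[42] read 'd'  n5⇒n6
[43] read 'c'  n6⇒n7  → match P0@[43:43],P1@[38:43],P2@[41:43]
[44] read 'd'  n7⇒n8 (fail-walked)
[45] read 'd'  n8⇒n9
[46] read 'd'  n9⇒n9 (fail-walked)
[47] read 'c'  n9⇒n10  → match P0@[47:47],P2@[45:47]
[48] read 'd'  n10⇒n8 (fail-walked)
[49] read 'd'  n8⇒n9
[50] read 'a'  n9⇒n2 (fail-walked)
[51] read 'd'  n2⇒n3
[52] read 'a'  n3⇒n4
[53] read 'd'  n4⇒n5
[54] read 'd'  n5⇒n6
[55] read 'c'  n6⇒n7  → match P0@[55:55],P1@[50:55],P2@[53:55]
[56] read 'b'  n7⇒n0 (fail-walked)
[57] read 'c'  n0⇒n1  → match P0@[57:57]
[58] read 'a'  n1⇒n2 (fail-walked)
[59] read 'd'  n2⇒n3
[60] read 'a'  n3⇒n4
[61] read 'd'  n4⇒n5
[62] read 'd'  n5⇒n6
[63] read 'c'  n6⇒n7  → match P0@[63:63],P1@[58:63],P2@[61:63]
[64] read 'a'  n7⇒n2 (fail-walked)
[65] read 'd'  n2⇒n3
[66] read 'a'  n3⇒n4
[67] read 'd'  n4⇒n5
[68] read 'd'  n5⇒n6
[69] read 'c'  n6⇒n7  → match P0@[69:69],P1@[64:69],P2@[67:69]
[70] read 'd'  n7⇒n8 (fail-walked)
[71] read 'b'  n8⇒n0 (fail-walked)

Result: [[1,0],[2,0],[3,0],[7,0],[7,2],[9,0],[16,0],[16,1],[16,2],[27,0],[27,1],[27,2],[29,0],[33,0],[33,2],[43,0],[43,1],[43,2],[47,0],[47,2],[55,0],[55,1],[55,2],[57,0],[63,0],[63,1],[63,2],[69,0],[69,1],[69,2]]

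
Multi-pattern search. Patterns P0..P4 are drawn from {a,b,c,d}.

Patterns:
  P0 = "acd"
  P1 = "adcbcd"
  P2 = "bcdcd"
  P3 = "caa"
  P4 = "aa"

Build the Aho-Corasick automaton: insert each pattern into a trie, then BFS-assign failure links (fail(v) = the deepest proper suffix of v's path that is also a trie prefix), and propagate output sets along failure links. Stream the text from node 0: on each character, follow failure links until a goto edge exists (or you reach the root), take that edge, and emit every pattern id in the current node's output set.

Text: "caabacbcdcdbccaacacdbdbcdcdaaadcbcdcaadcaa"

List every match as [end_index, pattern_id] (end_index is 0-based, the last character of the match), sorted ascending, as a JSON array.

Construct AC machine:
Trie (insert patterns):
  n0 'ε': a→1 b→9 c→14
  n1 'a': a→17 c→2 d→4
  n2 'ac': d→3
  n3 'acd': ·  ←P0
  n4 'ad': c→5
  n5 'adc': b→6
  n6 'adcb': c→7
  n7 'adcbc': d→8
  n8 'adcbcd': ·  ←P1
  n9 'b': c→10
  n10 'bc': d→11
  n11 'bcd': c→12
  n12 'bcdc': d→13
  n13 'bcdcd': ·  ←P2
  n14 'c': a→15
  n15 'ca': a→16
  n16 'caa': ·  ←P3
  n17 'aa': ·  ←P4

Failure links (BFS by depth):
  n1('a'): parent n0 fail=0; on 'a' 0 → fail=0;  out ∅∪∅=∅
  n9('b'): parent n0 fail=0; on 'b' 0 → fail=0;  out ∅∪∅=∅
  n14('c'): parent n0 fail=0; on 'c' 0 → fail=0;  out ∅∪∅=∅
  n2('ac'): parent n1 fail=0; on 'c' 0 → fail=14;  out ∅∪∅=∅
  n4('ad'): parent n1 fail=0; on 'd' 0 → fail=0;  out ∅∪∅=∅
  n10('bc'): parent n9 fail=0; on 'c' 0 → fail=14;  out ∅∪∅=∅
  n15('ca'): parent n14 fail=0; on 'a' 0 → fail=1;  out ∅∪∅=∅
  n17('aa'): parent n1 fail=0; on 'a' 0 → fail=1;  out {4}∪∅={4}
  n3('acd'): parent n2 fail=14; on 'd' 14→0 → fail=0;  out {0}∪∅={0}
  n5('adc'): parent n4 fail=0; on 'c' 0 → fail=14;  out ∅∪∅=∅
  n11('bcd'): parent n10 fail=14; on 'd' 14→0 → fail=0;  out ∅∪∅=∅
  n16('caa'): parent n15 fail=1; on 'a' 1 → fail=17;  out {3}∪{4}={3,4}
  n6('adcb'): parent n5 fail=14; on 'b' 14→0 → fail=9;  out ∅∪∅=∅
  n12('bcdc'): parent n11 fail=0; on 'c' 0 → fail=14;  out ∅∪∅=∅
  n7('adcbc'): parent n6 fail=9; on 'c' 9 → fail=10;  out ∅∪∅=∅
  n13('bcdcd'): parent n12 fail=14; on 'd' 14→0 → fail=0;  out {2}∪∅={2}
  n8('adcbcd'): parent n7 fail=10; on 'd' 10 → fail=11;  out {1}∪∅={1}

Text stream:
pos 0 'c': at 14
pos 1 'a': at 15
pos 2 'a': at 16  ** P3@[0:2],P4@[1:2]
pos 3 'b': at 9 (fail-walked)
pos 4 'a': at 1 (fail-walked)
pos 5 'c': at 2
pos 6 'b': at 9 (fail-walked)
pos 7 'c': at 10
pos 8 'd': at 11
pos 9 'c': at 12
pos 10 'd': at 13  ** P2@[6:10]
pos 11 'b': at 9 (fail-walked)
pos 12 'c': at 10
pos 13 'c': at 14 (fail-walked)
pos 14 'a': at 15
pos 15 'a': at 16  ** P3@[13:15],P4@[14:15]
pos 16 'c': at 2 (fail-walked)
pos 17 'a': at 15 (fail-walked)
pos 18 'c': at 2 (fail-walked)
pos 19 'd': at 3  ** P0@[17:19]
pos 20 'b': at 9 (fail-walked)
pos 21 'd': at 0 (fail-walked)
pos 22 'b': at 9
pos 23 'c': at 10
pos 24 'd': at 11
pos 25 'c': at 12
pos 26 'd': at 13  ** P2@[22:26]
pos 27 'a': at 1 (fail-walked)
pos 28 'a': at 17  ** P4@[27:28]
pos 29 'a': at 17 (fail-walked)  ** P4@[28:29]
pos 30 'd': at 4 (fail-walked)
pos 31 'c': at 5
pos 32 'b': at 6
pos 33 'c': at 7
pos 34 'd': at 8  ** P1@[29:34]
pos 35 'c': at 12 (fail-walked)
pos 36 'a': at 15 (fail-walked)
pos 37 'a': at 16  ** P3@[35:37],P4@[36:37]
pos 38 'd': at 4 (fail-walked)
pos 39 'c': at 5
pos 40 'a': at 15 (fail-walked)
pos 41 'a': at 16  ** P3@[39:41],P4@[40:41]

All matches (sorted): [[2,3],[2,4],[10,2],[15,3],[15,4],[19,0],[26,2],[28,4],[29,4],[34,1],[37,3],[37,4],[41,3],[41,4]]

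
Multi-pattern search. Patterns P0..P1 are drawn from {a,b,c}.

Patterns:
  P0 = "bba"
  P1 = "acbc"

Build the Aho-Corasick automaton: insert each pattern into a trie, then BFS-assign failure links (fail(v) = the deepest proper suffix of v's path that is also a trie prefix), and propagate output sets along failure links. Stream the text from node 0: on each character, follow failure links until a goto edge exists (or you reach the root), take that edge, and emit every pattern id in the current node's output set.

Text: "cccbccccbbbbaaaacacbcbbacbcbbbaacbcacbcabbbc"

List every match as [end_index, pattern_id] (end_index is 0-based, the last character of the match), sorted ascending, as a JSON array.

Build:
Trie nodes:
  n0 'ε': a→4 b→1
  n1 'b': b→2
  n2 'bb': a→3
  n3 'bba': ·  [P0 ends]
  n4 'a': c→5
  n5 'ac': b→6
  n6 'acb': c→7
  n7 'acbc': ·  [P1 ends]

Failure links (BFS by depth):
  fail(1) 'b': from fail(0)=0 chase 'b': 0 ⇒ 0;  out=∅∪out(0)=∅
  fail(4) 'a': from fail(0)=0 chase 'a': 0 ⇒ 0;  out=∅∪out(0)=∅
  fail(2) 'bb': from fail(1)=0 chase 'b': 0 ⇒ 1;  out=∅∪out(1)=∅
  fail(5) 'ac': from fail(4)=0 chase 'c': 0 ⇒ 0;  out=∅∪out(0)=∅
  fail(3) 'bba': from fail(2)=1 chase 'a': 1→0 ⇒ 4;  out={0}∪out(4)={0}
  fail(6) 'acb': from fail(5)=0 chase 'b': 0 ⇒ 1;  out=∅∪out(1)=∅
  fail(7) 'acbc': from fail(6)=1 chase 'c': 1→0 ⇒ 0;  out={1}∪out(0)={1}

Text stream:
pos 0 'c': at 0
pos 1 'c': at 0
pos 2 'c': at 0
pos 3 'b': at 1
pos 4 'c': at 0 (via fail)
pos 5 'c': at 0
pos 6 'c': at 0
pos 7 'c': at 0
pos 8 'b': at 1
pos 9 'b': at 2
pos 10 'b': at 2 (via fail)
pos 11 'b': at 2 (via fail)
pos 12 'a': at 3  emit P0@[10:12]
pos 13 'a': at 4 (via fail)
pos 14 'a': at 4 (via fail)
pos 15 'a': at 4 (via fail)
pos 16 'c': at 5
pos 17 'a': at 4 (via fail)
pos 18 'c': at 5
pos 19 'b': at 6
pos 20 'c': at 7  emit P1@[17:20]
pos 21 'b': at 1 (via fail)
pos 22 'b': at 2
pos 23 'a': at 3  emit P0@[21:23]
pos 24 'c': at 5 (via fail)
pos 25 'b': at 6
pos 26 'c': at 7  emit P1@[23:26]
pos 27 'b': at 1 (via fail)
pos 28 'b': at 2
pos 29 'b': at 2 (via fail)
pos 30 'a': at 3  emit P0@[28:30]
pos 31 'a': at 4 (via fail)
pos 32 'c': at 5
pos 33 'b': at 6
pos 34 'c': at 7  emit P1@[31:34]
pos 35 'a': at 4 (via fail)
pos 36 'c': at 5
pos 37 'b': at 6
pos 38 'c': at 7  emit P1@[35:38]
pos 39 'a': at 4 (via fail)
pos 40 'b': at 1 (via fail)
pos 41 'b': at 2
pos 42 'b': at 2 (via fail)
pos 43 'c': at 0 (via fail)

Matches: [[12,0],[20,1],[23,0],[26,1],[30,0],[34,1],[38,1]]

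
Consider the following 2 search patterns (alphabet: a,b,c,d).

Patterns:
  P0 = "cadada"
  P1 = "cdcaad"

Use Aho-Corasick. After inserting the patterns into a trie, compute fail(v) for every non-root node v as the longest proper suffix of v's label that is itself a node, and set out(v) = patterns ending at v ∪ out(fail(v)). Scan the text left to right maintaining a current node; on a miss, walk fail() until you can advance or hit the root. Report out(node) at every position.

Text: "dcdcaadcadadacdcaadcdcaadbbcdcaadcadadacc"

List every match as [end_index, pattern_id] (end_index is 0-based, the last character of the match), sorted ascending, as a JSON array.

Build automaton:
Trie (insert patterns):
  0='ε' goto c→1
  1='c' goto a→2 d→7
  2='ca' goto d→3
  3='cad' goto a→4
  4='cada' goto d→5
  5='cadad' goto a→6
  6='cadada' goto ·  ←P0
  7='cd' goto c→8
  8='cdc' goto a→9
  9='cdca' goto a→10
  10='cdcaa' goto d→11
  11='cdcaad' goto ·  ←P1

Failure links (BFS by depth):
  fail(1) 'c': from fail(0)=0 chase 'c': 0 ⇒ 0;  out=∅∪out(0)=∅
  fail(2) 'ca': from fail(1)=0 chase 'a': 0 ⇒ 0;  out=∅∪out(0)=∅
  fail(7) 'cd': from fail(1)=0 chase 'd': 0 ⇒ 0;  out=∅∪out(0)=∅
  fail(3) 'cad': from fail(2)=0 chase 'd': 0 ⇒ 0;  out=∅∪out(0)=∅
  fail(8) 'cdc': from fail(7)=0 chase 'c': 0 ⇒ 1;  out=∅∪out(1)=∅
  fail(4) 'cada': from fail(3)=0 chase 'a': 0 ⇒ 0;  out=∅∪out(0)=∅
  fail(9) 'cdca': from fail(8)=1 chase 'a': 1 ⇒ 2;  out=∅∪out(2)=∅
  fail(5) 'cadad': from fail(4)=0 chase 'd': 0 ⇒ 0;  out=∅∪out(0)=∅
  fail(10) 'cdcaa': from fail(9)=2 chase 'a': 2→0 ⇒ 0;  out=∅∪out(0)=∅
  fail(6) 'cadada': from fail(5)=0 chase 'a': 0 ⇒ 0;  out={0}∪out(0)={0}
  fail(11) 'cdcaad': from fail(10)=0 chase 'd': 0 ⇒ 0;  out={1}∪out(0)={1}

Scan:
[0] read 'd'  n0⇒n0
[1] read 'c'  n0⇒n1
[2] read 'd'  n1⇒n7
[3] read 'c'  n7⇒n8
[4] read 'a'  n8⇒n9
[5] read 'a'  n9⇒n10
[6] read 'd'  n10⇒n11  emit P1@[1:6]
[7] read 'c'  n11⇒n1 (via fail)
[8] read 'a'  n1⇒n2
[9] read 'd'  n2⇒n3
[10] read 'a'  n3⇒n4
[11] read 'd'  n4⇒n5
[12] read 'a'  n5⇒n6  emit P0@[7:12]
[13] read 'c'  n6⇒n1 (via fail)
[14] read 'd'  n1⇒n7
[15] read 'c'  n7⇒n8
[16] read 'a'  n8⇒n9
[17] read 'a'  n9⇒n10
[18] read 'd'  n10⇒n11  emit P1@[13:18]
[19] read 'c'  n11⇒n1 (via fail)
[20] read 'd'  n1⇒n7
[21] read 'c'  n7⇒n8
[22] read 'a'  n8⇒n9
[23] read 'a'  n9⇒n10
[24] read 'd'  n10⇒n11  emit P1@[19:24]
[25] read 'b'  n11⇒n0 (via fail)
[26] read 'b'  n0⇒n0
[27] read 'c'  n0⇒n1
[28] read 'd'  n1⇒n7
[29] read 'c'  n7⇒n8
[30] read 'a'  n8⇒n9
[31] read 'a'  n9⇒n10
[32] read 'd'  n10⇒n11  emit P1@[27:32]
[33] read 'c'  n11⇒n1 (via fail)
[34] read 'a'  n1⇒n2
[35] read 'd'  n2⇒n3
[36] read 'a'  n3⇒n4
[37] read 'd'  n4⇒n5
[38] read 'a'  n5⇒n6  emit P0@[33:38]
[39] read 'c'  n6⇒n1 (via fail)
[40] read 'c'  n1⇒n1 (via fail)

All matches (sorted): [[6,1],[12,0],[18,1],[24,1],[32,1],[38,0]]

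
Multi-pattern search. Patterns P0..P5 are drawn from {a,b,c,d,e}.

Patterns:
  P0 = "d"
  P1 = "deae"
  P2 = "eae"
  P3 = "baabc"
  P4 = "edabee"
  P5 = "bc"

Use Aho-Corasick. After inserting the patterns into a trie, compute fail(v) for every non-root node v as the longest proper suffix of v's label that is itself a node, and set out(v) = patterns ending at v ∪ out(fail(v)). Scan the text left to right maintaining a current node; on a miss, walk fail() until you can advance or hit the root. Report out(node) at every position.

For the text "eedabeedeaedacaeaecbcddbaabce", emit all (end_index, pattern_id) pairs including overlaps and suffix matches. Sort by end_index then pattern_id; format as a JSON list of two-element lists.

Build automaton:
Trie nodes:
  n0 'ε': b→8 d→1 e→5
  n1 'd': e→2  ←P0
  n2 'de': a→3
  n3 'dea': e→4
  n4 'deae': ·  ←P1
  n5 'e': a→6 d→13
  n6 'ea': e→7
  n7 'eae': ·  ←P2
  n8 'b': a→9 c→18
  n9 'ba': a→10
  n10 'baa': b→11
  n11 'baab': c→12
  n12 'baabc': ·  ←P3
  n13 'ed': a→14
  n14 'eda': b→15
  n15 'edab': e→16
  n16 'edabe': e→17
  n17 'edabee': ·  ←P4
  n18 'bc': ·  ←P5

BFS fail/out derivation:
  fail(1) 'd': from fail(0)=0 chase 'd': 0 ⇒ 0;  out={0}∪out(0)={0}
  fail(5) 'e': from fail(0)=0 chase 'e': 0 ⇒ 0;  out=∅∪out(0)=∅
  fail(8) 'b': from fail(0)=0 chase 'b': 0 ⇒ 0;  out=∅∪out(0)=∅
  fail(2) 'de': from fail(1)=0 chase 'e': 0 ⇒ 5;  out=∅∪out(5)=∅
  fail(6) 'ea': from fail(5)=0 chase 'a': 0 ⇒ 0;  out=∅∪out(0)=∅
  fail(9) 'ba': from fail(8)=0 chase 'a': 0 ⇒ 0;  out=∅∪out(0)=∅
  fail(13) 'ed': from fail(5)=0 chase 'd': 0 ⇒ 1;  out=∅∪out(1)={0}
  fail(18) 'bc': from fail(8)=0 chase 'c': 0 ⇒ 0;  out={5}∪out(0)={5}
  fail(3) 'dea': from fail(2)=5 chase 'a': 5 ⇒ 6;  out=∅∪out(6)=∅
  fail(7) 'eae': from fail(6)=0 chase 'e': 0 ⇒ 5;  out={2}∪out(5)={2}
  fail(10) 'baa': from fail(9)=0 chase 'a': 0 ⇒ 0;  out=∅∪out(0)=∅
  fail(14) 'eda': from fail(13)=1 chase 'a': 1→0 ⇒ 0;  out=∅∪out(0)=∅
  fail(4) 'deae': from fail(3)=6 chase 'e': 6 ⇒ 7;  out={1}∪out(7)={1,2}
  fail(11) 'baab': from fail(10)=0 chase 'b': 0 ⇒ 8;  out=∅∪out(8)=∅
  fail(15) 'edab': from fail(14)=0 chase 'b': 0 ⇒ 8;  out=∅∪out(8)=∅
  fail(12) 'baabc': from fail(11)=8 chase 'c': 8 ⇒ 18;  out={3}∪out(18)={3,5}
  fail(16) 'edabe': from fail(15)=8 chase 'e': 8→0 ⇒ 5;  out=∅∪out(5)=∅
  fail(17) 'edabee': from fail(16)=5 chase 'e': 5→0 ⇒ 5;  out={4}∪out(5)={4}

Text stream:
[0] read 'e'  n0⇒n5
[1] read 'e'  n5⇒n5 (fail-walked)
[2] read 'd'  n5⇒n13  ** P0@[2:2]
[3] read 'a'  n13⇒n14
[4] read 'b'  n14⇒n15
[5] read 'e'  n15⇒n16
[6] read 'e'  n16⇒n17  ** P4@[1:6]
[7] read 'd'  n17⇒n13 (fail-walked)  ** P0@[7:7]
[8] read 'e'  n13⇒n2 (fail-walked)
[9] read 'a'  n2⇒n3
[10] read 'e'  n3⇒n4  ** P1@[7:10],P2@[8:10]
[11] read 'd'  n4⇒n13 (fail-walked)  ** P0@[11:11]
[12] read 'a'  n13⇒n14
[13] read 'c'  n14⇒n0 (fail-walked)
[14] read 'a'  n0⇒n0
[15] read 'e'  n0⇒n5
[16] read 'a'  n5⇒n6
[17] read 'e'  n6⇒n7  ** P2@[15:17]
[18] read 'c'  n7⇒n0 (fail-walked)
[19] read 'b'  n0⇒n8
[20] read 'c'  n8⇒n18  ** P5@[19:20]
[21] read 'd'  n18⇒n1 (fail-walked)  ** P0@[21:21]
[22] read 'd'  n1⇒n1 (fail-walked)  ** P0@[22:22]
[23] read 'b'  n1⇒n8 (fail-walked)
[24] read 'a'  n8⇒n9
[25] read 'a'  n9⇒n10
[26] read 'b'  n10⇒n11
[27] read 'c'  n11⇒n12  ** P3@[23:27],P5@[26:27]
[28] read 'e'  n12⇒n5 (fail-walked)

All matches (sorted): [[2,0],[6,4],[7,0],[10,1],[10,2],[11,0],[17,2],[20,5],[21,0],[22,0],[27,3],[27,5]]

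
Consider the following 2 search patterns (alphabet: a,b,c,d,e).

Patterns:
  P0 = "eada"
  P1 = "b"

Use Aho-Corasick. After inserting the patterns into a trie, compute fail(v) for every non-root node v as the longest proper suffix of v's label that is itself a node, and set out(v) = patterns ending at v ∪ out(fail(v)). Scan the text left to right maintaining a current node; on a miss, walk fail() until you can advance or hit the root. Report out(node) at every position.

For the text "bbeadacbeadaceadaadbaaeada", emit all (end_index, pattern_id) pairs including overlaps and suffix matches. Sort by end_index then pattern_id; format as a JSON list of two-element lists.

Construct AC machine:
Trie (insert patterns):
  0='ε' goto b→5 e→1
  1='e' goto a→2
  2='ea' goto d→3
  3='ead' goto a→4
  4='eada' goto ·  ←P0
  5='b' goto ·  ←P1

Failure links (BFS by depth):
  fail(1) 'e': from fail(0)=0 chase 'e': 0 ⇒ 0;  out=∅∪out(0)=∅
  fail(5) 'b': from fail(0)=0 chase 'b': 0 ⇒ 0;  out={1}∪out(0)={1}
  fail(2) 'ea': from fail(1)=0 chase 'a': 0 ⇒ 0;  out=∅∪out(0)=∅
  fail(3) 'ead': from fail(2)=0 chase 'd': 0 ⇒ 0;  out=∅∪out(0)=∅
  fail(4) 'eada': from fail(3)=0 chase 'a': 0 ⇒ 0;  out={0}∪out(0)={0}

Scan:
i=0 'b': node 0→5  ** P1@[0:0]
i=1 'b': node 5→5 ·f  ** P1@[1:1]
i=2 'e': node 5→1 ·f
i=3 'a': node 1→2
i=4 'd': node 2→3
i=5 'a': node 3→4  ** P0@[2:5]
i=6 'c': node 4→0 ·f
i=7 'b': node 0→5  ** P1@[7:7]
i=8 'e': node 5→1 ·f
i=9 'a': node 1→2
i=10 'd': node 2→3
i=11 'a': node 3→4  ** P0@[8:11]
i=12 'c': node 4→0 ·f
i=13 'e': node 0→1
i=14 'a': node 1→2
i=15 'd': node 2→3
i=16 'a': node 3→4  ** P0@[13:16]
i=17 'a': node 4→0 ·f
i=18 'd': node 0→0
i=19 'b': node 0→5  ** P1@[19:19]
i=20 'a': node 5→0 ·f
i=21 'a': node 0→0
i=22 'e': node 0→1
i=23 'a': node 1→2
i=24 'd': node 2→3
i=25 'a': node 3→4  ** P0@[22:25]

Matches: [[0,1],[1,1],[5,0],[7,1],[11,0],[16,0],[19,1],[25,0]]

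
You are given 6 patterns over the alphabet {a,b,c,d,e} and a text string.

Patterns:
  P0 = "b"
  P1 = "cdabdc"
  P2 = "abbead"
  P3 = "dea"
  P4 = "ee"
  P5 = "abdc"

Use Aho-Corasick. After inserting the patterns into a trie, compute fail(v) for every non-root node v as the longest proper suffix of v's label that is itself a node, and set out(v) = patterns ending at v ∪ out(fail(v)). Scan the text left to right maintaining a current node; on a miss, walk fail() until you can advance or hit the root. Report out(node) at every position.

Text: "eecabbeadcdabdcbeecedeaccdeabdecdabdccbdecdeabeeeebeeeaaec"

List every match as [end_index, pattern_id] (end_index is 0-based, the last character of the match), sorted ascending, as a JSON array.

Build automaton:
Trie (insert patterns):
  0='ε' goto a→8 b→1 c→2 d→14 e→17
  1='b' goto ·  ←P0
  2='c' goto d→3
  3='cd' goto a→4
  4='cda' goto b→5
  5='cdab' goto d→6
  6='cdabd' goto c→7
  7='cdabdc' goto ·  ←P1
  8='a' goto b→9
  9='ab' goto b→10 d→19
  10='abb' goto e→11
  11='abbe' goto a→12
  12='abbea' goto d→13
  13='abbead' goto ·  ←P2
  14='d' goto e→15
  15='de' goto a→16
  16='dea' goto ·  ←P3
  17='e' goto e→18
  18='ee' goto ·  ←P4
  19='abd' goto c→20
  20='abdc' goto ·  ←P5

BFS fail/out derivation:
  n1('b'): parent n0 fail=0; on 'b' 0 → fail=0;  out {0}∪∅={0}
  n2('c'): parent n0 fail=0; on 'c' 0 → fail=0;  out ∅∪∅=∅
  n8('a'): parent n0 fail=0; on 'a' 0 → fail=0;  out ∅∪∅=∅
  n14('d'): parent n0 fail=0; on 'd' 0 → fail=0;  out ∅∪∅=∅
  n17('e'): parent n0 fail=0; on 'e' 0 → fail=0;  out ∅∪∅=∅
  n3('cd'): parent n2 fail=0; on 'd' 0 → fail=14;  out ∅∪∅=∅
  n9('ab'): parent n8 fail=0; on 'b' 0 → fail=1;  out ∅∪{0}={0}
  n15('de'): parent n14 fail=0; on 'e' 0 → fail=17;  out ∅∪∅=∅
  n18('ee'): parent n17 fail=0; on 'e' 0 → fail=17;  out {4}∪∅={4}
  n4('cda'): parent n3 fail=14; on 'a' 14→0 → fail=8;  out ∅∪∅=∅
  n10('abb'): parent n9 fail=1; on 'b' 1→0 → fail=1;  out ∅∪{0}={0}
  n16('dea'): parent n15 fail=17; on 'a' 17→0 → fail=8;  out {3}∪∅={3}
  n19('abd'): parent n9 fail=1; on 'd' 1→0 → fail=14;  out ∅∪∅=∅
  n5('cdab'): parent n4 fail=8; on 'b' 8 → fail=9;  out ∅∪{0}={0}
  n11('abbe'): parent n10 fail=1; on 'e' 1→0 → fail=17;  out ∅∪∅=∅
  n20('abdc'): parent n19 fail=14; on 'c' 14→0 → fail=2;  out {5}∪∅={5}
  n6('cdabd'): parent n5 fail=9; on 'd' 9 → fail=19;  out ∅∪∅=∅
  n12('abbea'): parent n11 fail=17; on 'a' 17→0 → fail=8;  out ∅∪∅=∅
  n7('cdabdc'): parent n6 fail=19; on 'c' 19 → fail=20;  out {1}∪{5}={1,5}
  n13('abbead'): parent n12 fail=8; on 'd' 8→0 → fail=14;  out {2}∪∅={2}

Run:
pos 0 'e': at 17
pos 1 'e': at 18  → match P4@[0:1]
pos 2 'c': at 2 (fail-walked)
pos 3 'a': at 8 (fail-walked)
pos 4 'b': at 9  → match P0@[4:4]
pos 5 'b': at 10  → match P0@[5:5]
pos 6 'e': at 11
pos 7 'a': at 12
pos 8 'd': at 13  → match P2@[3:8]
pos 9 'c': at 2 (fail-walked)
pos 10 'd': at 3
pos 11 'a': at 4
pos 12 'b': at 5  → match P0@[12:12]
pos 13 'd': at 6
pos 14 'c': at 7  → match P1@[9:14],P5@[11:14]
pos 15 'b': at 1 (fail-walked)  → match P0@[15:15]
pos 16 'e': at 17 (fail-walked)
pos 17 'e': at 18  → match P4@[16:17]
pos 18 'c': at 2 (fail-walked)
pos 19 'e': at 17 (fail-walked)
pos 20 'd': at 14 (fail-walked)
pos 21 'e': at 15
pos 22 'a': at 16  → match P3@[20:22]
pos 23 'c': at 2 (fail-walked)
pos 24 'c': at 2 (fail-walked)
pos 25 'd': at 3
pos 26 'e': at 15 (fail-walked)
pos 27 'a': at 16  → match P3@[25:27]
pos 28 'b': at 9 (fail-walked)  → match P0@[28:28]
pos 29 'd': at 19
pos 30 'e': at 15 (fail-walked)
pos 31 'c': at 2 (fail-walked)
pos 32 'd': at 3
pos 33 'a': at 4
pos 34 'b': at 5  → match P0@[34:34]
pos 35 'd': at 6
pos 36 'c': at 7  → match P1@[31:36],P5@[33:36]
pos 37 'c': at 2 (fail-walked)
pos 38 'b': at 1 (fail-walked)  → match P0@[38:38]
pos 39 'd': at 14 (fail-walked)
pos 40 'e': at 15
pos 41 'c': at 2 (fail-walked)
pos 42 'd': at 3
pos 43 'e': at 15 (fail-walked)
pos 44 'a': at 16  → match P3@[42:44]
pos 45 'b': at 9 (fail-walked)  → match P0@[45:45]
pos 46 'e': at 17 (fail-walked)
pos 47 'e': at 18  → match P4@[46:47]
pos 48 'e': at 18 (fail-walked)  → match P4@[47:48]
pos 49 'e': at 18 (fail-walked)  → match P4@[48:49]
pos 50 'b': at 1 (fail-walked)  → match P0@[50:50]
pos 51 'e': at 17 (fail-walked)
pos 52 'e': at 18  → match P4@[51:52]
pos 53 'e': at 18 (fail-walked)  → match P4@[52:53]
pos 54 'a': at 8 (fail-walked)
pos 55 'a': at 8 (fail-walked)
pos 56 'e': at 17 (fail-walked)
pos 57 'c': at 2 (fail-walked)

Result: [[1,4],[4,0],[5,0],[8,2],[12,0],[14,1],[14,5],[15,0],[17,4],[22,3],[27,3],[28,0],[34,0],[36,1],[36,5],[38,0],[44,3],[45,0],[47,4],[48,4],[49,4],[50,0],[52,4],[53,4]]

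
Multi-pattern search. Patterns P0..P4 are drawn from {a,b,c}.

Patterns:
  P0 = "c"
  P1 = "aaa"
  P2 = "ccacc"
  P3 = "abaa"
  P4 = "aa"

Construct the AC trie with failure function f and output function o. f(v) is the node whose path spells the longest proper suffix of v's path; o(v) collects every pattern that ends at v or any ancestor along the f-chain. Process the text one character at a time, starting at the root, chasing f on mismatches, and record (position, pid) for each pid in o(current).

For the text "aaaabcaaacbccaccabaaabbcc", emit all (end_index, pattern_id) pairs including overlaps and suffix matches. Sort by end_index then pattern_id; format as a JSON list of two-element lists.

Build automaton:
Trie (insert patterns):
  0='ε' goto a→2 c→1
  1='c' goto c→5  ←P0
  2='a' goto a→3 b→9
  3='aa' goto a→4  ←P4
  4='aaa' goto ·  ←P1
  5='cc' goto a→6
  6='cca' goto c→7
  7='ccac' goto c→8
  8='ccacc' goto ·  ←P2
  9='ab' goto a→10
  10='aba' goto a→11
  11='abaa' goto ·  ←P3

Failure links (BFS by depth):
  n1('c'): parent n0 fail=0; on 'c' 0 → fail=0;  out {0}∪∅={0}
  n2('a'): parent n0 fail=0; on 'a' 0 → fail=0;  out ∅∪∅=∅
  n3('aa'): parent n2 fail=0; on 'a' 0 → fail=2;  out {4}∪∅={4}
  n5('cc'): parent n1 fail=0; on 'c' 0 → fail=1;  out ∅∪{0}={0}
  n9('ab'): parent n2 fail=0; on 'b' 0 → fail=0;  out ∅∪∅=∅
  n4('aaa'): parent n3 fail=2; on 'a' 2 → fail=3;  out {1}∪{4}={1,4}
  n6('cca'): parent n5 fail=1; on 'a' 1→0 → fail=2;  out ∅∪∅=∅
  n10('aba'): parent n9 fail=0; on 'a' 0 → fail=2;  out ∅∪∅=∅
  n7('ccac'): parent n6 fail=2; on 'c' 2→0 → fail=1;  out ∅∪{0}={0}
  n11('abaa'): parent n10 fail=2; on 'a' 2 → fail=3;  out {3}∪{4}={3,4}
  n8('ccacc'): parent n7 fail=1; on 'c' 1 → fail=5;  out {2}∪{0}={0,2}

Scan:
pos 0 'a': at 2
pos 1 'a': at 3  → match P4@[0:1]
pos 2 'a': at 4  → match P1@[0:2],P4@[1:2]
pos 3 'a': at 4 ·f  → match P1@[1:3],P4@[2:3]
pos 4 'b': at 9 ·f
pos 5 'c': at 1 ·f  → match P0@[5:5]
pos 6 'a': at 2 ·f
pos 7 'a': at 3  → match P4@[6:7]
pos 8 'a': at 4  → match P1@[6:8],P4@[7:8]
pos 9 'c': at 1 ·f  → match P0@[9:9]
pos 10 'b': at 0 ·f
pos 11 'c': at 1  → match P0@[11:11]
pos 12 'c': at 5  → match P0@[12:12]
pos 13 'a': at 6
pos 14 'c': at 7  → match P0@[14:14]
pos 15 'c': at 8  → match P0@[15:15],P2@[11:15]
pos 16 'a': at 6 ·f
pos 17 'b': at 9 ·f
pos 18 'a': at 10
pos 19 'a': at 11  → match P3@[16:19],P4@[18:19]
pos 20 'a': at 4 ·f  → match P1@[18:20],P4@[19:20]
pos 21 'b': at 9 ·f
pos 22 'b': at 0 ·f
pos 23 'c': at 1  → match P0@[23:23]
pos 24 'c': at 5  → match P0@[24:24]

Matches: [[1,4],[2,1],[2,4],[3,1],[3,4],[5,0],[7,4],[8,1],[8,4],[9,0],[11,0],[12,0],[14,0],[15,0],[15,2],[19,3],[19,4],[20,1],[20,4],[23,0],[24,0]]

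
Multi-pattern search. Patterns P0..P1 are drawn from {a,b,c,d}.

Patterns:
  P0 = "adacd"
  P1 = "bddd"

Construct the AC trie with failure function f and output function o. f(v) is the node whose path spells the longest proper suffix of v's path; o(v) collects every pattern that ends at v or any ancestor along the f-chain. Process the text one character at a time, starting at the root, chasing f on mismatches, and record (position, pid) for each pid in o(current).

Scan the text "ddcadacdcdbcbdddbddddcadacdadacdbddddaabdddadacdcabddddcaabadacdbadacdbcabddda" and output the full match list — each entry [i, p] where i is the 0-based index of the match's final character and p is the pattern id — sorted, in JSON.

Build automaton:
Trie nodes:
  0='ε' goto a→1 b→6
  1='a' goto d→2
  2='ad' goto a→3
  3='ada' goto c→4
  4='adac' goto d→5
  5='adacd' goto ·  ←P0
  6='b' goto d→7
  7='bd' goto d→8
  8='bdd' goto d→9
  9='bddd' goto ·  ←P1

BFS fail/out derivation:
  fail(1) 'a': from fail(0)=0 chase 'a': 0 ⇒ 0;  out=∅∪out(0)=∅
  fail(6) 'b': from fail(0)=0 chase 'b': 0 ⇒ 0;  out=∅∪out(0)=∅
  fail(2) 'ad': from fail(1)=0 chase 'd': 0 ⇒ 0;  out=∅∪out(0)=∅
  fail(7) 'bd': from fail(6)=0 chase 'd': 0 ⇒ 0;  out=∅∪out(0)=∅
  fail(3) 'ada': from fail(2)=0 chase 'a': 0 ⇒ 1;  out=∅∪out(1)=∅
  fail(8) 'bdd': from fail(7)=0 chase 'd': 0 ⇒ 0;  out=∅∪out(0)=∅
  fail(4) 'adac': from fail(3)=1 chase 'c': 1→0 ⇒ 0;  out=∅∪out(0)=∅
  fail(9) 'bddd': from fail(8)=0 chase 'd': 0 ⇒ 0;  out={1}∪out(0)={1}
  fail(5) 'adacd': from fail(4)=0 chase 'd': 0 ⇒ 0;  out={0}∪out(0)={0}

Scan:
i=0 'd': node 0→0
i=1 'd': node 0→0
i=2 'c': node 0→0
i=3 'a': node 0→1
i=4 'd': node 1→2
i=5 'a': node 2→3
i=6 'c': node 3→4
i=7 'd': node 4→5  emit P0@[3:7]
i=8 'c': node 5→0 (fail-walked)
i=9 'd': node 0→0
i=10 'b': node 0→6
i=11 'c': node 6→0 (fail-walked)
i=12 'b': node 0→6
i=13 'd': node 6→7
i=14 'd': node 7→8
i=15 'd': node 8→9  emit P1@[12:15]
i=16 'b': node 9→6 (fail-walked)
i=17 'd': node 6→7
i=18 'd': node 7→8
i=19 'd': node 8→9  emit P1@[16:19]
i=20 'd': node 9→0 (fail-walked)
i=21 'c': node 0→0
i=22 'a': node 0→1
i=23 'd': node 1→2
i=24 'a': node 2→3
i=25 'c': node 3→4
i=26 'd': node 4→5  emit P0@[22:26]
i=27 'a': node 5→1 (fail-walked)
i=28 'd': node 1→2
i=29 'a': node 2→3
i=30 'c': node 3→4
i=31 'd': node 4→5  emit P0@[27:31]
i=32 'b': node 5→6 (fail-walked)
i=33 'd': node 6→7
i=34 'd': node 7→8
i=35 'd': node 8→9  emit P1@[32:35]
i=36 'd': node 9→0 (fail-walked)
i=37 'a': node 0→1
i=38 'a': node 1→1 (fail-walked)
i=39 'b': node 1→6 (fail-walked)
i=40 'd': node 6→7
i=41 'd': node 7→8
i=42 'd': node 8→9  emit P1@[39:42]
i=43 'a': node 9→1 (fail-walked)
i=44 'd': node 1→2
i=45 'a': node 2→3
i=46 'c': node 3→4
i=47 'd': node 4→5  emit P0@[43:47]
i=48 'c': node 5→0 (fail-walked)
i=49 'a': node 0→1
i=50 'b': node 1→6 (fail-walked)
i=51 'd': node 6→7
i=52 'd': node 7→8
i=53 'd': node 8→9  emit P1@[50:53]
i=54 'd': node 9→0 (fail-walked)
i=55 'c': node 0→0
i=56 'a': node 0→1
i=57 'a': node 1→1 (fail-walked)
i=58 'b': node 1→6 (fail-walked)
i=59 'a': node 6→1 (fail-walked)
i=60 'd': node 1→2
i=61 'a': node 2→3
i=62 'c': node 3→4
i=63 'd': node 4→5  emit P0@[59:63]
i=64 'b': node 5→6 (fail-walked)
i=65 'a': node 6→1 (fail-walked)
i=66 'd': node 1→2
i=67 'a': node 2→3
i=68 'c': node 3→4
i=69 'd': node 4→5  emit P0@[65:69]
i=70 'b': node 5→6 (fail-walked)
i=71 'c': node 6→0 (fail-walked)
i=72 'a': node 0→1
i=73 'b': node 1→6 (fail-walked)
i=74 'd': node 6→7
i=75 'd': node 7→8
i=76 'd': node 8→9  emit P1@[73:76]
i=77 'a': node 9→1 (fail-walked)

Matches: [[7,0],[15,1],[19,1],[26,0],[31,0],[35,1],[42,1],[47,0],[53,1],[63,0],[69,0],[76,1]]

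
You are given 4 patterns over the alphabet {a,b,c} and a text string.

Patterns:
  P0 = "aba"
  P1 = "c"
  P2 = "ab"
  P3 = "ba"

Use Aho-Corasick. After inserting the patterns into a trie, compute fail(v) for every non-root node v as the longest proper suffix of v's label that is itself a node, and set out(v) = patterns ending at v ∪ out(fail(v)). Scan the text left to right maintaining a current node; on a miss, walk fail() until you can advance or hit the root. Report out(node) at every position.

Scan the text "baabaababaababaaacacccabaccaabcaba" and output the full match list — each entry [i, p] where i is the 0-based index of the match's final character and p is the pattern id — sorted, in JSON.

Construct AC machine:
Trie (insert patterns):
  n0 'ε': a→1 b→5 c→4
  n1 'a': b→2
  n2 'ab': a→3  [P2 ends]
  n3 'aba': ·  [P0 ends]
  n4 'c': ·  [P1 ends]
  n5 'b': a→6
  n6 'ba': ·  [P3 ends]

Failure links (BFS by depth):
  fail(1) 'a': from fail(0)=0 chase 'a': 0 ⇒ 0;  out=∅∪out(0)=∅
  fail(4) 'c': from fail(0)=0 chase 'c': 0 ⇒ 0;  out={1}∪out(0)={1}
  fail(5) 'b': from fail(0)=0 chase 'b': 0 ⇒ 0;  out=∅∪out(0)=∅
  fail(2) 'ab': from fail(1)=0 chase 'b': 0 ⇒ 5;  out={2}∪out(5)={2}
  fail(6) 'ba': from fail(5)=0 chase 'a': 0 ⇒ 1;  out={3}∪out(1)={3}
  fail(3) 'aba': from fail(2)=5 chase 'a': 5 ⇒ 6;  out={0}∪out(6)={0,3}

Run:
pos 0 'b': at 5
pos 1 'a': at 6  emit P3@[0:1]
pos 2 'a': at 1 (via fail)
pos 3 'b': at 2  emit P2@[2:3]
pos 4 'a': at 3  emit P0@[2:4],P3@[3:4]
pos 5 'a': at 1 (via fail)
pos 6 'b': at 2  emit P2@[5:6]
pos 7 'a': at 3  emit P0@[5:7],P3@[6:7]
pos 8 'b': at 2 (via fail)  emit P2@[7:8]
pos 9 'a': at 3  emit P0@[7:9],P3@[8:9]
pos 10 'a': at 1 (via fail)
pos 11 'b': at 2  emit P2@[10:11]
pos 12 'a': at 3  emit P0@[10:12],P3@[11:12]
pos 13 'b': at 2 (via fail)  emit P2@[12:13]
pos 14 'a': at 3  emit P0@[12:14],P3@[13:14]
pos 15 'a': at 1 (via fail)
pos 16 'a': at 1 (via fail)
pos 17 'c': at 4 (via fail)  emit P1@[17:17]
pos 18 'a': at 1 (via fail)
pos 19 'c': at 4 (via fail)  emit P1@[19:19]
pos 20 'c': at 4 (via fail)  emit P1@[20:20]
pos 21 'c': at 4 (via fail)  emit P1@[21:21]
pos 22 'a': at 1 (via fail)
pos 23 'b': at 2  emit P2@[22:23]
pos 24 'a': at 3  emit P0@[22:24],P3@[23:24]
pos 25 'c': at 4 (via fail)  emit P1@[25:25]
pos 26 'c': at 4 (via fail)  emit P1@[26:26]
pos 27 'a': at 1 (via fail)
pos 28 'a': at 1 (via fail)
pos 29 'b': at 2  emit P2@[28:29]
pos 30 'c': at 4 (via fail)  emit P1@[30:30]
pos 31 'a': at 1 (via fail)
pos 32 'b': at 2  emit P2@[31:32]
pos 33 'a': at 3  emit P0@[31:33],P3@[32:33]

All matches (sorted): [[1,3],[3,2],[4,0],[4,3],[6,2],[7,0],[7,3],[8,2],[9,0],[9,3],[11,2],[12,0],[12,3],[13,2],[14,0],[14,3],[17,1],[19,1],[20,1],[21,1],[23,2],[24,0],[24,3],[25,1],[26,1],[29,2],[30,1],[32,2],[33,0],[33,3]]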